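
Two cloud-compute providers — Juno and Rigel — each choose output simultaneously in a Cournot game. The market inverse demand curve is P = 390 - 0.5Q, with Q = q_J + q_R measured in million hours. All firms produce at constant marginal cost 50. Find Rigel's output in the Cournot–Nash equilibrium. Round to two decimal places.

226.67

Each firm earns π_i = (390 - 0.5Q)q_i - 50q_i.
First-order condition (treating rivals' output as given): 340 - q_i - (1/2)q_j = 0.
With identical firms every q_j equals q_i, so q_j = q_i and 340 = (3/2)q_i, giving q_i = 680/3.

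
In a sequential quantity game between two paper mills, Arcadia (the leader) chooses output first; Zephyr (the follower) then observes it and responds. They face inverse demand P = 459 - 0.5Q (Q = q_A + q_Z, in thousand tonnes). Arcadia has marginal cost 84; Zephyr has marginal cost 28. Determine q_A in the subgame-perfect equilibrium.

The follower Zephyr best-responds to any q_A: π_Z = (459 - 0.5Q)q_Z - 28q_Z.
∂π_Z/∂q_Z = 431 - (1/2)q_A - q_Z = 0 gives the reaction function q_Z = (431 - (1/2)q_A).
Arcadia substitutes q_Z(q_A) into its own profit: π_A = q_A(459 - (1/2)q_A - (431 - (1/2)q_A)/2) - 84q_A = (487/2 - (1/4)q_A)q_A - 84q_A.
Leader FOC: 319/2 - (1/2)q_A = 0, so q_A = 319.
Then q_Z = (431 - (1/2)·319) = 543/2.

319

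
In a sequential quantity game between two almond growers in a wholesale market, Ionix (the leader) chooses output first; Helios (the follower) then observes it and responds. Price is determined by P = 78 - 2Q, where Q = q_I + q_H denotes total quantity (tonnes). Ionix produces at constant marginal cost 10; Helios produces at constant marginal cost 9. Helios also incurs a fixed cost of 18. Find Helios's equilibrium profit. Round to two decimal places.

The follower Helios best-responds to any q_I: π_H = (78 - 2Q)q_H - 9q_H.
∂π_H/∂q_H = 69 - 2q_I - 4q_H = 0 gives the reaction function q_H = (69 - 2q_I)/4.
The leader anticipates this reaction. Substituting into P = 78 - 2Q gives P = 87/2 - q_I, so π_I = (87/2 - q_I)q_I - 10q_I.
The leader's first-order condition 67/2 - 2q_I = 0 yields q_I = 67/4.
Then q_H = (69 - 2·(67/4))/4 = 71/8.
Price P = 78 - 2·(205/8) = 107/4.
Helios's profit: (107/4 - 9)·(71/8) - 18 = 139.5313.

139.53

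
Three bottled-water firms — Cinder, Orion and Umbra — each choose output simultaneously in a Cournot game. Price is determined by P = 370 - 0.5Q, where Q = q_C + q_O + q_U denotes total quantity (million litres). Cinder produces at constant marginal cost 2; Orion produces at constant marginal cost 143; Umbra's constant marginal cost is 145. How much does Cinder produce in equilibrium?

326

Cinder's profit: π_C = (370 - 0.5Q)q_C - (2q_C). Setting ∂π_C/∂q_C = 0: 368 - q_C - (1/2)(q_O + q_U) = 0.
Orion's profit: π_O = (370 - 0.5Q)q_O - (143q_O). Setting ∂π_O/∂q_O = 0: 227 - q_O - (1/2)(q_C + q_U) = 0.
Umbra's first-order condition: 225 - q_U - (1/2)(q_C + q_O) = 0.
Adding the 3 conditions: 820 − Q − Q = 0, i.e. Q = 410.
Back-substituting: q_C = (368 − 205)/(1/2) = 326, q_O = (227 − 205)/(1/2) = 44, q_U = (225 − 205)/(1/2) = 40.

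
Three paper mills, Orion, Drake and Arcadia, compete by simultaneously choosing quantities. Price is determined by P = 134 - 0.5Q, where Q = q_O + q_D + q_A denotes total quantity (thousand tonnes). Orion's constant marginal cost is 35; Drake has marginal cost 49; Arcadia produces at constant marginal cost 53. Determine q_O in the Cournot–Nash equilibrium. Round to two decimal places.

65.50

Orion's profit: π_O = (134 - 0.5Q)q_O - (35q_O). Setting ∂π_O/∂q_O = 0: 99 - q_O - (1/2)(q_D + q_A) = 0.
Drake's first-order condition: 85 - q_D - (1/2)(q_O + q_A) = 0.
Arcadia's first-order condition: 81 - q_A - (1/2)(q_O + q_D) = 0.
Adding the 3 first-order conditions: 265 − 2Q = 0, so Q = 265/2.
Back-substituting: q_O = (99 − 265/4)/(1/2) = 131/2, q_D = (85 − 265/4)/(1/2) = 75/2, q_A = (81 − 265/4)/(1/2) = 59/2.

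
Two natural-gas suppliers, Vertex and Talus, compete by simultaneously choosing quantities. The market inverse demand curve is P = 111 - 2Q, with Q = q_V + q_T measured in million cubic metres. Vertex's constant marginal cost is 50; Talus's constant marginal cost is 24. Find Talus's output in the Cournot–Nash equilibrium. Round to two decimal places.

18.83

Vertex's profit: π_V = (111 - 2Q)q_V - (50q_V). Setting ∂π_V/∂q_V = 0: 61 - 4q_V - 2(q_T) = 0.
Talus's profit: π_T = (111 - 2Q)q_T - (24q_T). Setting ∂π_T/∂q_T = 0: 87 - 4q_T - 2(q_V) = 0.
Best responses: q_V = (61 - 2q_T)/4, q_T = (87 - 2q_V)/4.
Solving the pair: q_V = 35/6, q_T = 113/6.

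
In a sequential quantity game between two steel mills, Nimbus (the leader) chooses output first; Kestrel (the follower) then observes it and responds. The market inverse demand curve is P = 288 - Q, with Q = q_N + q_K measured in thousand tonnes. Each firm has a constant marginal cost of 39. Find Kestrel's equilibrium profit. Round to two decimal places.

The follower Kestrel best-responds to any q_N: π_K = (288 - Q)q_K - 39q_K.
∂π_K/∂q_K = 249 - q_N - 2q_K = 0 gives the reaction function q_K = (249 - q_N)/2.
The leader anticipates this reaction. Substituting into P = 288 - Q gives P = 327/2 - (1/2)q_N, so π_N = (327/2 - (1/2)q_N)q_N - 39q_N.
The leader's first-order condition 249/2 - q_N = 0 yields q_N = 249/2.
Then q_K = (249 - 249/2)/2 = 249/4.
Price P = 288 - 747/4 = 405/4.
Kestrel's profit: (405/4 - 39)·(249/4) = 3875.0625.

3875.06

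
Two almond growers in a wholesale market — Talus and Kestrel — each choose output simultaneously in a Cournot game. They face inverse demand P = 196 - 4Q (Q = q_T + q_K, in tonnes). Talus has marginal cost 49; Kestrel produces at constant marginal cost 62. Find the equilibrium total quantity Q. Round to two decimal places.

Talus's profit: π_T = (196 - 4Q)q_T - (49q_T). Setting ∂π_T/∂q_T = 0: 147 - 8q_T - 4(q_K) = 0.
Kestrel's profit: π_K = (196 - 4Q)q_K - (62q_K). Setting ∂π_K/∂q_K = 0: 134 - 8q_K - 4(q_T) = 0.
So q_T = (147 - 4q_K)/8 and q_K = (134 - 4q_T)/8.
Solving the pair: q_T = 40/3, q_K = 121/12.
Total output Q = 40/3 + 121/12 = 281/12.

23.42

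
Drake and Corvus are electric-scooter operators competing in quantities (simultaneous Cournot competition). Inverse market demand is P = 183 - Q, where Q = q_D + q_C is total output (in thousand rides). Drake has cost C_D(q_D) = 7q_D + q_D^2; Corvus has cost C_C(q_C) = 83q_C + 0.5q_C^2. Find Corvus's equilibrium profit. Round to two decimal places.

Drake's profit: π_D = (183 - Q)q_D - (7q_D + q_D²). Setting ∂π_D/∂q_D = 0: 176 - 4q_D - (q_C) = 0.
Corvus's profit: π_C = (183 - Q)q_C - (83q_C + (1/2)q_C²). Setting ∂π_C/∂q_C = 0: 100 - 3q_C - (q_D) = 0.
So q_D = (176 - q_C)/4 and q_C = (100 - q_D)/3.
Solving the pair: q_D = 428/11, q_C = 224/11.
Price P = 183 - 652/11 = 1361/11.
Corvus's profit: (1361/11)·(224/11) - 83·(224/11) - (1/2)(224/11)² = 622.0165.

622.02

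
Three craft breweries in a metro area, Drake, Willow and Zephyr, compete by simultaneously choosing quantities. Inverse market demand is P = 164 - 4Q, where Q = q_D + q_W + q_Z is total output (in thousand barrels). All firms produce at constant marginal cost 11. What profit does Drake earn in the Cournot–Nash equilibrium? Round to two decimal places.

Each firm earns π_i = (164 - 4Q)q_i - 11q_i.
First-order condition (treating rivals' output as given): 153 - 8q_i - 4·Σ_{j≠i} q_j = 0.
With identical firms every q_j equals q_i, so Σ_{j≠i} q_j = 2q_i and 153 = 16q_i, giving q_i = 153/16.
Price P = 164 - 4·(459/16) = 197/4.
Drake's profit: (197/4 - 11)·(153/16) = 365.7656.

365.77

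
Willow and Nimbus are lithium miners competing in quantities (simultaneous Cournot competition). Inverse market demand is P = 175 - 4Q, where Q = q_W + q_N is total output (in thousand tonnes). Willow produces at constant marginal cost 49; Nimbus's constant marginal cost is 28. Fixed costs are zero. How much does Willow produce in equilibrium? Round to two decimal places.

8.75

Willow's profit: π_W = (175 - 4Q)q_W - (49q_W). Setting ∂π_W/∂q_W = 0: 126 - 8q_W - 4(q_N) = 0.
Nimbus's first-order condition: 147 - 8q_N - 4(q_W) = 0.
Rearranging gives the reaction functions q_W = (126 - 4q_N)/8 and q_N = (147 - 4q_W)/8.
Substituting one into the other gives q_W = 35/4 and q_N = 14.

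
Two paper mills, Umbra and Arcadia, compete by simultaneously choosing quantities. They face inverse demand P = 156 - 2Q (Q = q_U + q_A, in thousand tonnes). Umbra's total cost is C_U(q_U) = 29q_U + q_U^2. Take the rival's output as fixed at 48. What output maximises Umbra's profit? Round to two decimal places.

With the rival's output fixed at 48, Umbra's profit is π_U = (156 - 2·48 - 2q_U)q_U - (29q_U + q_U²) = (60 - 2q_U)q_U - (29q_U + q_U²).
∂π_U/∂q_U = 31 - 6q_U = 0, so q_U = 31/6.

5.17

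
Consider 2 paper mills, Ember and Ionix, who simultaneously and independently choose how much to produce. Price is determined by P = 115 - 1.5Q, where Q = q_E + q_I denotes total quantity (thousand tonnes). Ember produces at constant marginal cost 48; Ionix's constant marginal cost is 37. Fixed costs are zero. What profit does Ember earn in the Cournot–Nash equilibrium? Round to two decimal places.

232.30

Ember's profit: π_E = (115 - 1.5Q)q_E - (48q_E). Setting ∂π_E/∂q_E = 0: 67 - 3q_E - (3/2)(q_I) = 0.
Ionix's profit: π_I = (115 - 1.5Q)q_I - (37q_I). Setting ∂π_I/∂q_I = 0: 78 - 3q_I - (3/2)(q_E) = 0.
Rearranging gives the reaction functions q_E = (67 - (3/2)q_I)/3 and q_I = (78 - (3/2)q_E)/3.
Solving the pair: q_E = 112/9, q_I = 178/9.
Price P = 115 - (3/2)·(290/9) = 200/3.
Ember's profit: (200/3 - 48)·(112/9) = 232.2963.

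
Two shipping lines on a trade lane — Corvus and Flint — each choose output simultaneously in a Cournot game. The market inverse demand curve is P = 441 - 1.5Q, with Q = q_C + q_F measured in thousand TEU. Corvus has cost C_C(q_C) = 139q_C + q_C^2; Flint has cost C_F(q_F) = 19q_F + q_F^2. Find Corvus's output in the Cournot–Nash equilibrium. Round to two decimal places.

Corvus's profit: π_C = (441 - 1.5Q)q_C - (139q_C + q_C²). Setting ∂π_C/∂q_C = 0: 302 - 5q_C - (3/2)(q_F) = 0.
Flint's profit: π_F = (441 - 1.5Q)q_F - (19q_F + q_F²). Setting ∂π_F/∂q_F = 0: 422 - 5q_F - (3/2)(q_C) = 0.
So q_C = (302 - (3/2)q_F)/5 and q_F = (422 - (3/2)q_C)/5.
Solving the pair: q_C = 38.5495, q_F = 72.8352.

38.55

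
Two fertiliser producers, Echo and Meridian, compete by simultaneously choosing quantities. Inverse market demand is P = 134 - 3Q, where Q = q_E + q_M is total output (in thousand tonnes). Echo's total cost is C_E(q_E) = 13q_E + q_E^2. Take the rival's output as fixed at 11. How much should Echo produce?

11

With the rival's output fixed at 11, Echo's profit is π_E = (134 - 3·11 - 3q_E)q_E - (13q_E + q_E²) = (101 - 3q_E)q_E - (13q_E + q_E²).
∂π_E/∂q_E = 88 - 8q_E = 0, so q_E = 11.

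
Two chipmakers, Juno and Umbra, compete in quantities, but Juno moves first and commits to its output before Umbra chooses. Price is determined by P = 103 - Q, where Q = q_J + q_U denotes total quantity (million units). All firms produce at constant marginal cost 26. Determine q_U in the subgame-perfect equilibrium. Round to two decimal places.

19.25

The follower Umbra best-responds to any q_J: π_U = (103 - Q)q_U - 26q_U.
Follower FOC: 77 - q_J - 2q_U = 0, so q_U(q_J) = (77 - q_J)/2.
The leader anticipates this reaction. Substituting into P = 103 - Q gives P = 129/2 - (1/2)q_J, so π_J = (129/2 - (1/2)q_J)q_J - 26q_J.
Leader FOC: 77/2 - q_J = 0, so q_J = 77/2.
Then q_U = (77 - 77/2)/2 = 77/4.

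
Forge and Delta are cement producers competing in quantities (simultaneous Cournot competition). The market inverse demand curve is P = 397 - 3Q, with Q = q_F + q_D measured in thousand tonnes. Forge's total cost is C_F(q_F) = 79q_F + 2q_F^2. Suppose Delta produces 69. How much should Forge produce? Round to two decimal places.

11.10

With the rival's output fixed at 69, Forge's profit is π_F = (397 - 3·69 - 3q_F)q_F - (79q_F + 2q_F²) = (190 - 3q_F)q_F - (79q_F + 2q_F²).
∂π_F/∂q_F = 111 - 10q_F = 0, so q_F = 111/10.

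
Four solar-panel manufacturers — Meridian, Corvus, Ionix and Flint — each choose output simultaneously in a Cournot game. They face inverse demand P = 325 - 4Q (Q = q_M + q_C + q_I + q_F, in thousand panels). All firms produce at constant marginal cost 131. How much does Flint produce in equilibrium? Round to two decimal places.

A representative firm's profit is π_i = q_i(325 - 4Q) - 131q_i.
Setting ∂π_i/∂q_i = 0 with rivals' quantities fixed: 194 - 8q_i - 4·Σ_{j≠i} q_j = 0.
With identical firms every q_j equals q_i, so Σ_{j≠i} q_j = 3q_i and 194 = 20q_i, giving q_i = 97/10.

9.70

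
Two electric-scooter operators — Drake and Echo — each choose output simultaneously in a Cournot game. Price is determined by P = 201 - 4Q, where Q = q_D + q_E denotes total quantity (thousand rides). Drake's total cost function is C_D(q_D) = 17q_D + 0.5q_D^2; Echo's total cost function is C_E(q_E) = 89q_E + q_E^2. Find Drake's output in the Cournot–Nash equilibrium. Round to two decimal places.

18.81

Drake's profit: π_D = (201 - 4Q)q_D - (17q_D + (1/2)q_D²). Setting ∂π_D/∂q_D = 0: 184 - 9q_D - 4(q_E) = 0.
Echo's profit: π_E = (201 - 4Q)q_E - (89q_E + q_E²). Setting ∂π_E/∂q_E = 0: 112 - 10q_E - 4(q_D) = 0.
Rearranging gives the reaction functions q_D = (184 - 4q_E)/9 and q_E = (112 - 4q_D)/10.
Substituting one into the other gives q_D = 696/37 and q_E = 136/37.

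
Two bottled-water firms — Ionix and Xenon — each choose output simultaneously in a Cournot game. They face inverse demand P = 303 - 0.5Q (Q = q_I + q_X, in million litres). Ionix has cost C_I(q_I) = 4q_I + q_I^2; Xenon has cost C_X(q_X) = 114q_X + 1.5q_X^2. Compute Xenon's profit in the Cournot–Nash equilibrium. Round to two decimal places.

Ionix's profit: π_I = (303 - 0.5Q)q_I - (4q_I + q_I²). Setting ∂π_I/∂q_I = 0: 299 - 3q_I - (1/2)(q_X) = 0.
Xenon's first-order condition: 189 - 4q_X - (1/2)(q_I) = 0.
Best responses: q_I = (299 - (1/2)q_X)/3, q_X = (189 - (1/2)q_I)/4.
Substituting one into the other gives q_I = 93.7447 and q_X = 1670/47.
Price P = 303 - (1/2)·129.2766 = 238.3617.
Xenon's profit: 238.3617·(1670/47) - 114·(1670/47) - (3/2)(1670/47)² = 2525.0340.

2525.03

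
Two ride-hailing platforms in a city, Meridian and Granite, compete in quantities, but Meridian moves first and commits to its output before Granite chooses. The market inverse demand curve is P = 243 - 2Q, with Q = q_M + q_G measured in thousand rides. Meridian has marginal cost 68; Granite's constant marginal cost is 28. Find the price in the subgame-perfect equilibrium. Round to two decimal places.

101.75

The follower Granite best-responds to any q_M: π_G = (243 - 2Q)q_G - 28q_G.
Setting the follower's marginal profit to zero, 215 - 2q_M - 4q_G = 0, i.e. q_G = (215 - 2q_M)/4.
Meridian substitutes q_G(q_M) into its own profit: π_M = q_M(243 - 2q_M - (215 - 2q_M)/2) - 68q_M = (271/2 - q_M)q_M - 68q_M.
Maximising: ∂π_M/∂q_M = 135/2 - 2q_M = 0, giving q_M = 135/4.
Then q_G = (215 - 2·(135/4))/4 = 295/8.
Total output Q = 565/8, so price P = 243 - 2·(565/8) = 407/4.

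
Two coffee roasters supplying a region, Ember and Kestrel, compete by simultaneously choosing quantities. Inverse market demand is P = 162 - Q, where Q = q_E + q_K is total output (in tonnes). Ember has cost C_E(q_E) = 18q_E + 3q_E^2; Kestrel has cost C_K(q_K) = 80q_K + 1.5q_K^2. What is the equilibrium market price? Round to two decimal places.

132.51

Ember's profit: π_E = (162 - Q)q_E - (18q_E + 3q_E²). Setting ∂π_E/∂q_E = 0: 144 - 8q_E - (q_K) = 0.
Kestrel's first-order condition: 82 - 5q_K - (q_E) = 0.
Best responses: q_E = (144 - q_K)/8, q_K = (82 - q_E)/5.
Substituting one into the other gives q_E = 638/39 and q_K = 512/39.
Total output Q = 1150/39, so price P = 162 - 1150/39 = 132.5128.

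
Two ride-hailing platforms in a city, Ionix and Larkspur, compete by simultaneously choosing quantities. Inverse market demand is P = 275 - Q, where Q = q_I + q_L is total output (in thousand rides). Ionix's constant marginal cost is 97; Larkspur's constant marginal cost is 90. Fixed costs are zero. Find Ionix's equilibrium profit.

Ionix's profit: π_I = (275 - Q)q_I - (97q_I). Setting ∂π_I/∂q_I = 0: 178 - 2q_I - (q_L) = 0.
Larkspur's first-order condition: 185 - 2q_L - (q_I) = 0.
Best responses: q_I = (178 - q_L)/2, q_L = (185 - q_I)/2.
Solving the pair: q_I = 57, q_L = 64.
Price P = 275 - 121 = 154.
Ionix's profit: (154 - 97)·57 = 3249.

3249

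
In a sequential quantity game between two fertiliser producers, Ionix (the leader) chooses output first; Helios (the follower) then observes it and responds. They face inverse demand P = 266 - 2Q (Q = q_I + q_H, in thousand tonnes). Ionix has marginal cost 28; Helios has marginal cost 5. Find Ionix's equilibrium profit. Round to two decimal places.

2889.06

The follower Helios best-responds to any q_I: π_H = (266 - 2Q)q_H - 5q_H.
Setting the follower's marginal profit to zero, 261 - 2q_I - 4q_H = 0, i.e. q_H = (261 - 2q_I)/4.
The leader anticipates this reaction. Substituting into P = 266 - 2Q gives P = 271/2 - q_I, so π_I = (271/2 - q_I)q_I - 28q_I.
Leader FOC: 215/2 - 2q_I = 0, so q_I = 215/4.
Then q_H = (261 - 2·(215/4))/4 = 307/8.
Price P = 266 - 2·(737/8) = 327/4.
Ionix's profit: (327/4 - 28)·(215/4) = 2889.0625.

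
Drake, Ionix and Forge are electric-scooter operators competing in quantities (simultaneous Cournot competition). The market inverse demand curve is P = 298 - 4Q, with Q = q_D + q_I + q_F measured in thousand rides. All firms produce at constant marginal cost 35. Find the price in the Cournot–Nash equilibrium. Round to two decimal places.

Each firm earns π_i = (298 - 4Q)q_i - 35q_i.
First-order condition (treating rivals' output as given): 263 - 8q_i - 4·Σ_{j≠i} q_j = 0.
With identical firms every q_j equals q_i, so Σ_{j≠i} q_j = 2q_i and 263 = 16q_i, giving q_i = 263/16.
Total output Q = 789/16, so price P = 298 - 4·(789/16) = 403/4.

100.75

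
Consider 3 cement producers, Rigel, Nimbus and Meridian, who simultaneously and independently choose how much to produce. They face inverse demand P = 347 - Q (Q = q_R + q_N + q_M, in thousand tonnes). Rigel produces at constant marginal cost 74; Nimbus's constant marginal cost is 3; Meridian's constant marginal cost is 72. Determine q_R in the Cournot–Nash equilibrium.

Rigel's profit: π_R = (347 - Q)q_R - (74q_R). Setting ∂π_R/∂q_R = 0: 273 - 2q_R - (q_N + q_M) = 0.
Nimbus's first-order condition: 344 - 2q_N - (q_R + q_M) = 0.
Meridian's first-order condition: 275 - 2q_M - (q_R + q_N) = 0.
Adding the 3 conditions: 892 − 2Q − 2Q = 0, i.e. Q = 223.
Back-substituting: q_R = (273 − 223) = 50, q_N = (344 − 223) = 121, q_M = (275 − 223) = 52.

50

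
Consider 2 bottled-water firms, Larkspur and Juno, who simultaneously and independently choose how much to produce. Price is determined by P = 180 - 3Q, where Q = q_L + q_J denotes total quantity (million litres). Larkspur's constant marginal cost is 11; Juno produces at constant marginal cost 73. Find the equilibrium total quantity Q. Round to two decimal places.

30.67

Larkspur's profit: π_L = (180 - 3Q)q_L - (11q_L). Setting ∂π_L/∂q_L = 0: 169 - 6q_L - 3(q_J) = 0.
Juno's first-order condition: 107 - 6q_J - 3(q_L) = 0.
So q_L = (169 - 3q_J)/6 and q_J = (107 - 3q_L)/6.
Solving the pair: q_L = 77/3, q_J = 5.
Total output Q = 77/3 + 5 = 92/3.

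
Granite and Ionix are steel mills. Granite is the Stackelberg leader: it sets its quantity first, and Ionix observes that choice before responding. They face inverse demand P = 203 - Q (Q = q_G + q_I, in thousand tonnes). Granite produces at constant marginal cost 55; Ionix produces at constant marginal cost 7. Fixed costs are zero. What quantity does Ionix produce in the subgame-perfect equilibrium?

The follower Ionix best-responds to any q_G: π_I = (203 - Q)q_I - 7q_I.
∂π_I/∂q_I = 196 - q_G - 2q_I = 0 gives the reaction function q_I = (196 - q_G)/2.
Granite substitutes q_I(q_G) into its own profit: π_G = q_G(203 - q_G - (196 - q_G)/2) - 55q_G = (105 - (1/2)q_G)q_G - 55q_G.
Leader FOC: 50 - q_G = 0, so q_G = 50.
Then q_I = (196 - 50)/2 = 73.

73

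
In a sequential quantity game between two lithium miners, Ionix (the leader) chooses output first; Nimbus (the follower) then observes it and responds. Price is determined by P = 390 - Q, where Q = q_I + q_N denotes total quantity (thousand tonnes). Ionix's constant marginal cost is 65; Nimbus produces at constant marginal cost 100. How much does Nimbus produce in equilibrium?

55

The follower Nimbus best-responds to any q_I: π_N = (390 - Q)q_N - 100q_N.
Setting the follower's marginal profit to zero, 290 - q_I - 2q_N = 0, i.e. q_N = (290 - q_I)/2.
The leader anticipates this reaction. Substituting into P = 390 - Q gives P = 245 - (1/2)q_I, so π_I = (245 - (1/2)q_I)q_I - 65q_I.
The leader's first-order condition 180 - q_I = 0 yields q_I = 180.
Then q_N = (290 - 180)/2 = 55.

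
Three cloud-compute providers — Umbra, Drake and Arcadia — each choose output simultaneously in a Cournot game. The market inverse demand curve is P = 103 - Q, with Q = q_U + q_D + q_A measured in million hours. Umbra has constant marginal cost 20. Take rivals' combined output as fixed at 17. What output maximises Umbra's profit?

33

With rivals' combined output fixed at 17, Umbra's profit is π_U = (103 - 17 - q_U)q_U - (20q_U) = (86 - q_U)q_U - (20q_U).
∂π_U/∂q_U = 66 - 2q_U = 0, so q_U = 33.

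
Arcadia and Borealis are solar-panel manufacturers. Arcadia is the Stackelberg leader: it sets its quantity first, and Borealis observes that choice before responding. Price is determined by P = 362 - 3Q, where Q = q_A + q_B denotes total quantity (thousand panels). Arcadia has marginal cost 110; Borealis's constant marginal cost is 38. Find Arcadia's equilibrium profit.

Solve by backward induction. Given q_A, the follower Borealis maximises π_B = (362 - 3q_A - 3q_B)q_B - 38q_B.
Follower FOC: 324 - 3q_A - 6q_B = 0, so q_B(q_A) = (324 - 3q_A)/6.
Arcadia substitutes q_B(q_A) into its own profit: π_A = q_A(362 - 3q_A - (324 - 3q_A)/2) - 110q_A = (200 - (3/2)q_A)q_A - 110q_A.
The leader's first-order condition 90 - 3q_A = 0 yields q_A = 30.
Then q_B = (324 - 3·30)/6 = 39.
Price P = 362 - 3·69 = 155.
Arcadia's profit: (155 - 110)·30 = 1350.

1350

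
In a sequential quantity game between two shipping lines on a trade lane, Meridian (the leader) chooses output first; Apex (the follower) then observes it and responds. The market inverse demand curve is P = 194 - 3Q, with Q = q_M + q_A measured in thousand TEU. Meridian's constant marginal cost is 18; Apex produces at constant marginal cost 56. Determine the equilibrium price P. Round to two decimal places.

71.50

Solve by backward induction. Given q_M, the follower Apex maximises π_A = (194 - 3q_M - 3q_A)q_A - 56q_A.
Follower FOC: 138 - 3q_M - 6q_A = 0, so q_A(q_M) = (138 - 3q_M)/6.
Meridian substitutes q_A(q_M) into its own profit: π_M = q_M(194 - 3q_M - (138 - 3q_M)/2) - 18q_M = (125 - (3/2)q_M)q_M - 18q_M.
The leader's first-order condition 107 - 3q_M = 0 yields q_M = 107/3.
Then q_A = (138 - 3·(107/3))/6 = 31/6.
Total output Q = 245/6, so price P = 194 - 3·(245/6) = 143/2.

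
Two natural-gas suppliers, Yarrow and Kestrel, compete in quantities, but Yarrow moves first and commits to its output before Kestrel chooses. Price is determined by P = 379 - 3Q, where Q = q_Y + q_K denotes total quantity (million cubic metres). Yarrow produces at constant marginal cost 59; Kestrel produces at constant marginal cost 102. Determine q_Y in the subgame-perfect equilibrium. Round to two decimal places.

Solve by backward induction. Given q_Y, the follower Kestrel maximises π_K = (379 - 3q_Y - 3q_K)q_K - 102q_K.
Follower FOC: 277 - 3q_Y - 6q_K = 0, so q_K(q_Y) = (277 - 3q_Y)/6.
The leader anticipates this reaction. Substituting into P = 379 - 3Q gives P = 481/2 - (3/2)q_Y, so π_Y = (481/2 - (3/2)q_Y)q_Y - 59q_Y.
The leader's first-order condition 363/2 - 3q_Y = 0 yields q_Y = 121/2.
Then q_K = (277 - 3·(121/2))/6 = 191/12.

60.50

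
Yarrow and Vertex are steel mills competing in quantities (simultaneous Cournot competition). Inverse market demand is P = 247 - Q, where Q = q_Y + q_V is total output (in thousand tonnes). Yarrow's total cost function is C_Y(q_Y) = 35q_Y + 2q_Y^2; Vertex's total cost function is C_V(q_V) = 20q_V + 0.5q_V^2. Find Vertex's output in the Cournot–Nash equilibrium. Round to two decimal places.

Yarrow's profit: π_Y = (247 - Q)q_Y - (35q_Y + 2q_Y²). Setting ∂π_Y/∂q_Y = 0: 212 - 6q_Y - (q_V) = 0.
Vertex's first-order condition: 227 - 3q_V - (q_Y) = 0.
So q_Y = (212 - q_V)/6 and q_V = (227 - q_Y)/3.
Solving the pair: q_Y = 409/17, q_V = 1150/17.

67.65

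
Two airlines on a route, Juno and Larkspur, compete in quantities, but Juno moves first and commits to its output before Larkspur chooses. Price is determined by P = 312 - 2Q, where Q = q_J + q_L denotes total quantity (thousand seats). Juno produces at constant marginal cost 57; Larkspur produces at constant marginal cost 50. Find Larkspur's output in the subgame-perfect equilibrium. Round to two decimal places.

Solve by backward induction. Given q_J, the follower Larkspur maximises π_L = (312 - 2q_J - 2q_L)q_L - 50q_L.
Setting the follower's marginal profit to zero, 262 - 2q_J - 4q_L = 0, i.e. q_L = (262 - 2q_J)/4.
The leader anticipates this reaction. Substituting into P = 312 - 2Q gives P = 181 - q_J, so π_J = (181 - q_J)q_J - 57q_J.
Leader FOC: 124 - 2q_J = 0, so q_J = 62.
Then q_L = (262 - 2·62)/4 = 69/2.

34.50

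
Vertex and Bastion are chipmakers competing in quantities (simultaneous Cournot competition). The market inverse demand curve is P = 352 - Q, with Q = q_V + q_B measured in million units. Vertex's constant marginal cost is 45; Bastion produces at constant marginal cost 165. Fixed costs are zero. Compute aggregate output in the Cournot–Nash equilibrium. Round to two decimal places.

164.67

Vertex's profit: π_V = (352 - Q)q_V - (45q_V). Setting ∂π_V/∂q_V = 0: 307 - 2q_V - (q_B) = 0.
Bastion's first-order condition: 187 - 2q_B - (q_V) = 0.
Best responses: q_V = (307 - q_B)/2, q_B = (187 - q_V)/2.
Solving the pair: q_V = 427/3, q_B = 67/3.
Total output Q = 427/3 + 67/3 = 494/3.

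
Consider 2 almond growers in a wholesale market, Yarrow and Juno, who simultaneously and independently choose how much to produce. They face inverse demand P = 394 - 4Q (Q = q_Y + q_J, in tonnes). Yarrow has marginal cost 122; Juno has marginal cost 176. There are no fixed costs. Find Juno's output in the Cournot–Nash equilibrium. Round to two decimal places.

13.67

Yarrow's profit: π_Y = (394 - 4Q)q_Y - (122q_Y). Setting ∂π_Y/∂q_Y = 0: 272 - 8q_Y - 4(q_J) = 0.
Juno's profit: π_J = (394 - 4Q)q_J - (176q_J). Setting ∂π_J/∂q_J = 0: 218 - 8q_J - 4(q_Y) = 0.
Best responses: q_Y = (272 - 4q_J)/8, q_J = (218 - 4q_Y)/8.
Solving the pair: q_Y = 163/6, q_J = 41/3.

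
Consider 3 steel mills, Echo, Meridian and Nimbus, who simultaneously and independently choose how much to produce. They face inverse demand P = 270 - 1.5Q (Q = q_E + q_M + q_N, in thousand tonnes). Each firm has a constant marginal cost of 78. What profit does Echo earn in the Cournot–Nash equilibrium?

Each firm earns π_i = (270 - 1.5Q)q_i - 78q_i.
First-order condition (treating rivals' output as given): 192 - 3q_i - (3/2)·Σ_{j≠i} q_j = 0.
With identical firms every q_j equals q_i, so Σ_{j≠i} q_j = 2q_i and 192 = 6q_i, giving q_i = 32.
Price P = 270 - (3/2)·96 = 126.
Echo's profit: (126 - 78)·32 = 1536.

1536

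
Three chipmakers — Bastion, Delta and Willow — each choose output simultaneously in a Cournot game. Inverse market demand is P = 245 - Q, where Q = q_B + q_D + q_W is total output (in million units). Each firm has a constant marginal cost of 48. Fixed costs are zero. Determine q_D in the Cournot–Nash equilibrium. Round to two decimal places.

Each firm earns π_i = (245 - Q)q_i - 48q_i.
Setting ∂π_i/∂q_i = 0 with rivals' quantities fixed: 197 - 2q_i - Σ_{j≠i} q_j = 0.
With identical firms every q_j equals q_i, so Σ_{j≠i} q_j = 2q_i and 197 = 4q_i, giving q_i = 197/4.

49.25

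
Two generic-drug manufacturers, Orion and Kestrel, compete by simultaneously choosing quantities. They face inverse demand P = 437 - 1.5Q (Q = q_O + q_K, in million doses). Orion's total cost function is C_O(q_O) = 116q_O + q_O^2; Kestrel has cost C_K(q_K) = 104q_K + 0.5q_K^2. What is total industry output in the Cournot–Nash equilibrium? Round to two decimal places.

Orion's profit: π_O = (437 - 1.5Q)q_O - (116q_O + q_O²). Setting ∂π_O/∂q_O = 0: 321 - 5q_O - (3/2)(q_K) = 0.
Kestrel's first-order condition: 333 - 4q_K - (3/2)(q_O) = 0.
Rearranging gives the reaction functions q_O = (321 - (3/2)q_K)/5 and q_K = (333 - (3/2)q_O)/4.
Solving the pair: q_O = 44.1972, q_K = 66.6761.
Total output Q = 44.1972 + 66.6761 = 110.8732.

110.87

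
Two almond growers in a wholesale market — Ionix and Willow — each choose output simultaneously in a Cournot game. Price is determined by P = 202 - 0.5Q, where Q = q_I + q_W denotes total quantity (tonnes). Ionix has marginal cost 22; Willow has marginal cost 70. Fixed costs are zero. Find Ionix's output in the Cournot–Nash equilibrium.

Ionix's profit: π_I = (202 - 0.5Q)q_I - (22q_I). Setting ∂π_I/∂q_I = 0: 180 - q_I - (1/2)(q_W) = 0.
Willow's first-order condition: 132 - q_W - (1/2)(q_I) = 0.
So q_I = (180 - (1/2)q_W) and q_W = (132 - (1/2)q_I).
Substituting one into the other gives q_I = 152 and q_W = 56.

152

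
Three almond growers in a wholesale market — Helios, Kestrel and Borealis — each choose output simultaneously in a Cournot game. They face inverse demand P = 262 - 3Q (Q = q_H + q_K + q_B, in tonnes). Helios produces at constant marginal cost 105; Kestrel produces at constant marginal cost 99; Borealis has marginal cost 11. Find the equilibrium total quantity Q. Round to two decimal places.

Helios's profit: π_H = (262 - 3Q)q_H - (105q_H). Setting ∂π_H/∂q_H = 0: 157 - 6q_H - 3(q_K + q_B) = 0.
Kestrel's profit: π_K = (262 - 3Q)q_K - (99q_K). Setting ∂π_K/∂q_K = 0: 163 - 6q_K - 3(q_H + q_B) = 0.
Borealis's first-order condition: 251 - 6q_B - 3(q_H + q_K) = 0.
Summing all 3 equations gives 571 − 12Q = 0, hence Q = 571/12.
Back-substituting: q_H = (157 − 571/4)/3 = 19/4, q_K = (163 − 571/4)/3 = 27/4, q_B = (251 − 571/4)/3 = 433/12.
Total output Q = 19/4 + 27/4 + 433/12 = 571/12.

47.58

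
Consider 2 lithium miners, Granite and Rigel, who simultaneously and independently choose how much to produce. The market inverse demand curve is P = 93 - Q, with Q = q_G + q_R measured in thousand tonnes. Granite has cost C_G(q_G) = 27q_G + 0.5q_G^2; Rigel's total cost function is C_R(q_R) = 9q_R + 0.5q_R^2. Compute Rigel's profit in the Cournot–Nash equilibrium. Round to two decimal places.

Granite's profit: π_G = (93 - Q)q_G - (27q_G + (1/2)q_G²). Setting ∂π_G/∂q_G = 0: 66 - 3q_G - (q_R) = 0.
Rigel's first-order condition: 84 - 3q_R - (q_G) = 0.
Best responses: q_G = (66 - q_R)/3, q_R = (84 - q_G)/3.
Solving the pair: q_G = 57/4, q_R = 93/4.
Price P = 93 - 75/2 = 111/2.
Rigel's profit: (111/2)·(93/4) - 9·(93/4) - (1/2)(93/4)² = 810.8438.

810.84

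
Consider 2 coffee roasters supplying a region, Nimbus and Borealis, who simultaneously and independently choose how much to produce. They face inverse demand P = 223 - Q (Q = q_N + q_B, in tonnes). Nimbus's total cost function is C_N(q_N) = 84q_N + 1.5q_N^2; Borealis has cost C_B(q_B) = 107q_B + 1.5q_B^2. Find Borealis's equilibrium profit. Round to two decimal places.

844.10

Nimbus's profit: π_N = (223 - Q)q_N - (84q_N + (3/2)q_N²). Setting ∂π_N/∂q_N = 0: 139 - 5q_N - (q_B) = 0.
Borealis's profit: π_B = (223 - Q)q_B - (107q_B + (3/2)q_B²). Setting ∂π_B/∂q_B = 0: 116 - 5q_B - (q_N) = 0.
Best responses: q_N = (139 - q_B)/5, q_B = (116 - q_N)/5.
Solving the pair: q_N = 193/8, q_B = 147/8.
Price P = 223 - 85/2 = 361/2.
Borealis's profit: (361/2)·(147/8) - 107·(147/8) - (3/2)(147/8)² = 844.1016.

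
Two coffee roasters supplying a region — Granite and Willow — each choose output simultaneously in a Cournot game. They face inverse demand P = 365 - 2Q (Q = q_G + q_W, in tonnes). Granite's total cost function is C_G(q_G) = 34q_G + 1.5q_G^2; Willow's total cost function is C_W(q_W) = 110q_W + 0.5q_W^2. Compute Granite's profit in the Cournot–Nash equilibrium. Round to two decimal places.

4774.80

Granite's profit: π_G = (365 - 2Q)q_G - (34q_G + (3/2)q_G²). Setting ∂π_G/∂q_G = 0: 331 - 7q_G - 2(q_W) = 0.
Willow's profit: π_W = (365 - 2Q)q_W - (110q_W + (1/2)q_W²). Setting ∂π_W/∂q_W = 0: 255 - 5q_W - 2(q_G) = 0.
So q_G = (331 - 2q_W)/7 and q_W = (255 - 2q_G)/5.
Substituting one into the other gives q_G = 1145/31 and q_W = 1123/31.
Price P = 365 - 2·73.1613 = 218.6774.
Granite's profit: 218.6774·(1145/31) - 34·(1145/31) - (3/2)(1145/31)² = 4774.8049.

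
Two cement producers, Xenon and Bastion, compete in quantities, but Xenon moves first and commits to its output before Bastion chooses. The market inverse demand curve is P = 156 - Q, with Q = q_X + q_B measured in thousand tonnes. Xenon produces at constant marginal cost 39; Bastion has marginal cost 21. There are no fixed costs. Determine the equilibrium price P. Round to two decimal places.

Solve by backward induction. Given q_X, the follower Bastion maximises π_B = (156 - q_X - q_B)q_B - 21q_B.
∂π_B/∂q_B = 135 - q_X - 2q_B = 0 gives the reaction function q_B = (135 - q_X)/2.
Xenon substitutes q_B(q_X) into its own profit: π_X = q_X(156 - q_X - (135 - q_X)/2) - 39q_X = (177/2 - (1/2)q_X)q_X - 39q_X.
The leader's first-order condition 99/2 - q_X = 0 yields q_X = 99/2.
Then q_B = (135 - 99/2)/2 = 171/4.
Total output Q = 369/4, so price P = 156 - 369/4 = 255/4.

63.75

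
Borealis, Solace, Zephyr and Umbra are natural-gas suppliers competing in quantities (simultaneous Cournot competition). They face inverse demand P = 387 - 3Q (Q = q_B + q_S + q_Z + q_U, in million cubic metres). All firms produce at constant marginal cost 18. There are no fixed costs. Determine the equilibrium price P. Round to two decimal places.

Each firm earns π_i = (387 - 3Q)q_i - 18q_i.
First-order condition (treating rivals' output as given): 369 - 6q_i - 3·Σ_{j≠i} q_j = 0.
By symmetry each firm produces the same amount; substituting Σ_{j≠i} q_j = 3q_i yields q_i = 369/15 = 123/5.
Total output Q = 492/5, so price P = 387 - 3·(492/5) = 459/5.

91.80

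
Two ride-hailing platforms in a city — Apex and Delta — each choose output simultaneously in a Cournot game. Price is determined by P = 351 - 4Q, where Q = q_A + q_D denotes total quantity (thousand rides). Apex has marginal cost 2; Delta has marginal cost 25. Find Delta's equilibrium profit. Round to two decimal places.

Apex's profit: π_A = (351 - 4Q)q_A - (2q_A). Setting ∂π_A/∂q_A = 0: 349 - 8q_A - 4(q_D) = 0.
Delta's profit: π_D = (351 - 4Q)q_D - (25q_D). Setting ∂π_D/∂q_D = 0: 326 - 8q_D - 4(q_A) = 0.
Best responses: q_A = (349 - 4q_D)/8, q_D = (326 - 4q_A)/8.
Solving the pair: q_A = 31, q_D = 101/4.
Price P = 351 - 4·(225/4) = 126.
Delta's profit: (126 - 25)·(101/4) = 2550.2500.

2550.25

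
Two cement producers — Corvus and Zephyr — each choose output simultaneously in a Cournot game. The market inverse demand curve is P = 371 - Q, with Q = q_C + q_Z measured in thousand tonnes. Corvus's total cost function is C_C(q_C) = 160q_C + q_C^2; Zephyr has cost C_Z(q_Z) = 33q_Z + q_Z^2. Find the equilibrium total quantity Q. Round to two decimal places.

109.80

Corvus's profit: π_C = (371 - Q)q_C - (160q_C + q_C²). Setting ∂π_C/∂q_C = 0: 211 - 4q_C - (q_Z) = 0.
Zephyr's profit: π_Z = (371 - Q)q_Z - (33q_Z + q_Z²). Setting ∂π_Z/∂q_Z = 0: 338 - 4q_Z - (q_C) = 0.
Best responses: q_C = (211 - q_Z)/4, q_Z = (338 - q_C)/4.
Solving the pair: q_C = 506/15, q_Z = 1141/15.
Total output Q = 506/15 + 1141/15 = 549/5.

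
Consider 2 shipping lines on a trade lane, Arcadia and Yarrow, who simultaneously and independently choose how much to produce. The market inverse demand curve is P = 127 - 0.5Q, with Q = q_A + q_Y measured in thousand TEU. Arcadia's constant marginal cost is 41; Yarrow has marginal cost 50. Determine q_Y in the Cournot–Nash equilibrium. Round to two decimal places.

45.33

Arcadia's profit: π_A = (127 - 0.5Q)q_A - (41q_A). Setting ∂π_A/∂q_A = 0: 86 - q_A - (1/2)(q_Y) = 0.
Yarrow's first-order condition: 77 - q_Y - (1/2)(q_A) = 0.
So q_A = (86 - (1/2)q_Y) and q_Y = (77 - (1/2)q_A).
Substituting one into the other gives q_A = 190/3 and q_Y = 136/3.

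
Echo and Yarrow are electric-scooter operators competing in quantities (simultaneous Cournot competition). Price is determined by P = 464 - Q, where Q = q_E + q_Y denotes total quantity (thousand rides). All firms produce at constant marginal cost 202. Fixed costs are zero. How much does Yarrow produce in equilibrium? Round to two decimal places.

87.33

A representative firm's profit is π_i = q_i(464 - Q) - 202q_i.
First-order condition (treating rivals' output as given): 262 - 2q_i - q_j = 0.
With identical firms every q_j equals q_i, so q_j = q_i and 262 = 3q_i, giving q_i = 262/3.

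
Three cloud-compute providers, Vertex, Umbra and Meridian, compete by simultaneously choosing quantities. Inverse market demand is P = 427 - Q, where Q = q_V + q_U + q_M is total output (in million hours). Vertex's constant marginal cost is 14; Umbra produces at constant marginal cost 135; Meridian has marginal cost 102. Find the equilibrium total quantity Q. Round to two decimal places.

Vertex's profit: π_V = (427 - Q)q_V - (14q_V). Setting ∂π_V/∂q_V = 0: 413 - 2q_V - (q_U + q_M) = 0.
Umbra's profit: π_U = (427 - Q)q_U - (135q_U). Setting ∂π_U/∂q_U = 0: 292 - 2q_U - (q_V + q_M) = 0.
Meridian's first-order condition: 325 - 2q_M - (q_V + q_U) = 0.
Summing all 3 equations gives 1030 − 4Q = 0, hence Q = 515/2.
Back-substituting: q_V = (413 − 515/2) = 311/2, q_U = (292 − 515/2) = 69/2, q_M = (325 − 515/2) = 135/2.
Total output Q = 311/2 + 69/2 + 135/2 = 515/2.

257.50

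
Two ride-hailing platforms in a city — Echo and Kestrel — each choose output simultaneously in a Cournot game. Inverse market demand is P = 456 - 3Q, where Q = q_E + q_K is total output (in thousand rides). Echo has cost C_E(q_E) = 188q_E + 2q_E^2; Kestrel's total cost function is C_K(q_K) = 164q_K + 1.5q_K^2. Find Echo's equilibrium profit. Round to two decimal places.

1797.97

Echo's profit: π_E = (456 - 3Q)q_E - (188q_E + 2q_E²). Setting ∂π_E/∂q_E = 0: 268 - 10q_E - 3(q_K) = 0.
Kestrel's profit: π_K = (456 - 3Q)q_K - (164q_K + (3/2)q_K²). Setting ∂π_K/∂q_K = 0: 292 - 9q_K - 3(q_E) = 0.
So q_E = (268 - 3q_K)/10 and q_K = (292 - 3q_E)/9.
Substituting one into the other gives q_E = 512/27 and q_K = 26.1235.
Price P = 456 - 3·45.0864 = 320.7407.
Echo's profit: 320.7407·(512/27) - 188·(512/27) - 2(512/27)² = 1797.9698.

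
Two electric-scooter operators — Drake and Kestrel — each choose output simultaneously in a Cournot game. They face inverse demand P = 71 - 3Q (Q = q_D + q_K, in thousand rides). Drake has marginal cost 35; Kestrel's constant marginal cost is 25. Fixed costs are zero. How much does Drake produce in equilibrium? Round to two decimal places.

2.89

Drake's profit: π_D = (71 - 3Q)q_D - (35q_D). Setting ∂π_D/∂q_D = 0: 36 - 6q_D - 3(q_K) = 0.
Kestrel's profit: π_K = (71 - 3Q)q_K - (25q_K). Setting ∂π_K/∂q_K = 0: 46 - 6q_K - 3(q_D) = 0.
So q_D = (36 - 3q_K)/6 and q_K = (46 - 3q_D)/6.
Substituting one into the other gives q_D = 26/9 and q_K = 56/9.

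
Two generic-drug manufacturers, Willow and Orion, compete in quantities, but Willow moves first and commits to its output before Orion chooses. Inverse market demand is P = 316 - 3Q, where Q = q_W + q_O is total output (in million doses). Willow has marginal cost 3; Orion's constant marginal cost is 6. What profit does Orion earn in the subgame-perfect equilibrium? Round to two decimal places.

1925.33

Solve by backward induction. Given q_W, the follower Orion maximises π_O = (316 - 3q_W - 3q_O)q_O - 6q_O.
Setting the follower's marginal profit to zero, 310 - 3q_W - 6q_O = 0, i.e. q_O = (310 - 3q_W)/6.
The leader anticipates this reaction. Substituting into P = 316 - 3Q gives P = 161 - (3/2)q_W, so π_W = (161 - (3/2)q_W)q_W - 3q_W.
Maximising: ∂π_W/∂q_W = 158 - 3q_W = 0, giving q_W = 158/3.
Then q_O = (310 - 3·(158/3))/6 = 76/3.
Price P = 316 - 3·78 = 82.
Orion's profit: (82 - 6)·(76/3) = 1925.3333.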